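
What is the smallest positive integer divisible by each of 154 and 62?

gcd first: 154 = 2·62 + 30; 62 = 2·30 + 2; 30 = 15·2 + 0 → gcd = 2
lcm = 154·62/gcd = 9548/2 = 4774

4774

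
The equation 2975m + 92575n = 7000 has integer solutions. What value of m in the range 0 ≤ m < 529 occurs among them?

438

Reduce mod 92575: 2975m ≡ 7000 (mod 92575). With g = gcd(2975, 92575) = 175 dividing 7000, divide through: 17m ≡ 40 (mod 529).
Since gcd(17, 529) = 1, m ≡ 40·(17)⁻¹ ≡ 438 (mod 529). Smallest non-negative: 438.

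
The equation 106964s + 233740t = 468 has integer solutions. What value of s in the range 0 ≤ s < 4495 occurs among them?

1982

Euclid: 233740 = 2·106964 + 19812; 106964 = 5·19812 + 7904; 19812 = 2·7904 + 4004; 7904 = 1·4004 + 3900; 4004 = 1·3900 + 104; 3900 = 37·104 + 52; 104 = 2·52 + 0 → gcd = 52; 468 = 52·9.
Back-substitution yields 106964·(2218) + 233740·(-1015) = 52, so one solution is s = 2218·9 = 19962, t = -1015·9 = -9135.
Solutions in s differ by 233740/52 = 4495; the one in [0, 4495) is 19962 mod 4495 = 1982.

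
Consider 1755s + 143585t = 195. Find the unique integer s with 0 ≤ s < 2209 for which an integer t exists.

491

Euclid: 143585 = 81·1755 + 1430; 1755 = 1·1430 + 325; 1430 = 4·325 + 130; 325 = 2·130 + 65; 130 = 2·65 + 0 → gcd = 65; 195 = 65·3.
Back-substitution yields 1755·(900) + 143585·(-11) = 65, so one solution is s = 900·3 = 2700, t = -11·3 = -33.
Solutions in s differ by 143585/65 = 2209; the one in [0, 2209) is 2700 mod 2209 = 491.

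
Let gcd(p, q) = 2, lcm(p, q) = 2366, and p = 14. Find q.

338

p·q = gcd·lcm = 2·2366 = 4732, so q = 4732/14 = 338.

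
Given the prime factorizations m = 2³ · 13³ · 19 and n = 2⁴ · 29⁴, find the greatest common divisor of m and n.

8

min exponent per shared prime: 2³ = 8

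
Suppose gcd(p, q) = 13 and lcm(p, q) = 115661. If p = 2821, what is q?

533

p·q = gcd·lcm = 13·115661 = 1503593, so q = 1503593/2821 = 533.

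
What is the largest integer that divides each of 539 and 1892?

11

539 = 7² · 11
1892 = 2² · 11 · 43
Common: 11 = 11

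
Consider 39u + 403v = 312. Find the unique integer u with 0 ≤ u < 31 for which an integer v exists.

8

Reduce mod 403: 39u ≡ 312 (mod 403). With g = gcd(39, 403) = 13 dividing 312, divide through: 3u ≡ 24 (mod 31).
Since gcd(3, 31) = 1, u ≡ 24·(3)⁻¹ ≡ 8 (mod 31). Smallest non-negative: 8.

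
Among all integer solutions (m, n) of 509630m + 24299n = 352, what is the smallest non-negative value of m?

gcd(509630, 24299) = 11 (Euclid: 509630 = 20·24299 + 23650; 24299 = 1·23650 + 649; 23650 = 36·649 + 286; 649 = 2·286 + 77; 286 = 3·77 + 55; 77 = 1·55 + 22; 55 = 2·22 + 11; 22 = 2·11 + 0), and 11 | 352.
Extended Euclid: 509630·(936) + 24299·(-19631) = 11. Scale by 32: m₀ = 29952.
General solution m = m₀ + 2209t; reducing mod 2209 gives m = 1235 (and n = -25902).

1235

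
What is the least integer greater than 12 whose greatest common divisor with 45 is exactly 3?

45 = 3·15. Any m with gcd(m, 45) = 3 is a multiple of 3, say 3s, with s coprime to 15.
Need s > 12/3, so s ≥ 5. First s ≥ 5 with gcd(s, 15) = 1 is s = 7. Thus m = 3·7 = 21.

21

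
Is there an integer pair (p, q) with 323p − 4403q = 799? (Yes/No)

Yes

By Bézout, 323p − 4403q = 799 has integer solutions iff gcd(323, 4403) | 799.
Euclid: 4403 = 13·323 + 204; 323 = 1·204 + 119; 204 = 1·119 + 85; 119 = 1·85 + 34; 85 = 2·34 + 17; 34 = 2·17 + 0. gcd = 17; 799 mod 17 = 0. Yes.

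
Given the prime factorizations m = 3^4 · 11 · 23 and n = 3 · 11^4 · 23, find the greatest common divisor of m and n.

759

min exponent per shared prime: 3 · 11 · 23 = 759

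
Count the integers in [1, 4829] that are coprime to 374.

2066

Prime factors of 374: 2, 11, 17. Count integers ≤ 4829 divisible by none of them.
By inclusion–exclusion: 4829 − ⌊4829/2⌋ − ⌊4829/11⌋ − ⌊4829/17⌋ + ⌊4829/22⌋ + ⌊4829/34⌋ + ⌊4829/187⌋ − ⌊4829/374⌋ = 2066.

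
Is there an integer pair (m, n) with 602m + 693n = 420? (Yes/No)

Yes

gcd(602, 693): 693 = 1·602 + 91; 602 = 6·91 + 56; 91 = 1·56 + 35; 56 = 1·35 + 21; 35 = 1·21 + 14; 21 = 1·14 + 7; 14 = 2·7 + 0 → 7
7 divides 420, so a solution exists.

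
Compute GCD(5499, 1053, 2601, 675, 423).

9

gcd(5499, 1053): 5499 = 5·1053 + 234; 1053 = 4·234 + 117; 234 = 2·117 + 0 → 117
gcd(117, 2601): 2601 = 22·117 + 27; 117 = 4·27 + 9; 27 = 3·9 + 0 → 9
gcd(9, 675): 675 = 75·9 + 0 → 9
gcd(9, 423): 423 = 47·9 + 0 → 9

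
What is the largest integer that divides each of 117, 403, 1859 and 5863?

gcd(117, 403): 403 = 3·117 + 52; 117 = 2·52 + 13; 52 = 4·13 + 0 → 13
gcd(13, 1859): 1859 = 143·13 + 0 → 13
gcd(13, 5863): 5863 = 451·13 + 0 → 13

13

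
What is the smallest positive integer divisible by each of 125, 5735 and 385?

11039875

lcm(125, 5735) = 125·5735/gcd = 716875/5 = 143375
lcm(143375, 385) = 143375·385/gcd = 55199375/5 = 11039875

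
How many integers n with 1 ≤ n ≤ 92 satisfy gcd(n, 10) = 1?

Prime factors of 10: 2, 5. Count integers ≤ 92 divisible by none of them.
By inclusion–exclusion: 92 − ⌊92/2⌋ − ⌊92/5⌋ + ⌊92/10⌋ = 37.

37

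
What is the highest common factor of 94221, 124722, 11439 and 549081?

9

94221 = 3² · 19² · 29; 124722 = 2 · 3² · 13² · 41; 11439 = 3² · 31 · 41; 549081 = 3² · 13² · 19²
gcd takes min exponent of each prime: 3² = 9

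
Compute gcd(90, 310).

10

Euclid: 310 = 3·90 + 40; 90 = 2·40 + 10; 40 = 4·10 + 0. Last nonzero remainder: 10.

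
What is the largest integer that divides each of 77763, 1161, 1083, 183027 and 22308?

3

gcd(77763, 1161): 77763 = 66·1161 + 1137; 1161 = 1·1137 + 24; 1137 = 47·24 + 9; 24 = 2·9 + 6; 9 = 1·6 + 3; 6 = 2·3 + 0 → 3
gcd(3, 1083): 1083 = 361·3 + 0 → 3
gcd(3, 183027): 183027 = 61009·3 + 0 → 3
gcd(3, 22308): 22308 = 7436·3 + 0 → 3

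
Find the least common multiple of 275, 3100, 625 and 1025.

275 = 5² · 11; 3100 = 2² · 5² · 31; 625 = 5⁴; 1025 = 5² · 41
lcm takes max exponent of each prime: 2² · 5⁴ · 11 · 31 · 41 = 34952500

34952500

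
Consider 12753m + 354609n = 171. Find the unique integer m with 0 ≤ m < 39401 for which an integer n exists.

Reduce mod 354609: 12753m ≡ 171 (mod 354609). With g = gcd(12753, 354609) = 9 dividing 171, divide through: 1417m ≡ 19 (mod 39401).
Since gcd(1417, 39401) = 1, m ≡ 19·(1417)⁻¹ ≡ 38400 (mod 39401). Smallest non-negative: 38400.

38400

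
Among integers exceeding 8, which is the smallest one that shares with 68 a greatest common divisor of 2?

Multiples of 2 above 8: 2·5, 2·6, … . Need the cofactor coprime to 68/2 = 34.
Checking s = 5, 6, … the first with gcd(s, 34) = 1 is s = 5, giving 10.

10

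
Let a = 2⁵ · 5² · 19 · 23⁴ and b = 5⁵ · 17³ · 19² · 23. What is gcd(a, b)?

min exponent per shared prime: 5² · 19 · 23 = 10925

10925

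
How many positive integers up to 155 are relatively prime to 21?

21 = 3·7. Inclusion–exclusion on these primes:
155 − ⌊155/3⌋ − ⌊155/7⌋ + ⌊155/21⌋ = 89

89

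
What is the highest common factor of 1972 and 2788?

68

Euclid: 2788 = 1·1972 + 816; 1972 = 2·816 + 340; 816 = 2·340 + 136; 340 = 2·136 + 68; 136 = 2·68 + 0. Last nonzero remainder: 68.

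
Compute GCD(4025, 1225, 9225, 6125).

25

4025 = 5² · 7 · 23; 1225 = 5² · 7²; 9225 = 3² · 5² · 41; 6125 = 5³ · 7²
gcd takes min exponent of each prime: 5² = 25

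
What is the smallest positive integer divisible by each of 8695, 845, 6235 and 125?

45810259625

8695 = 5 · 37 · 47; 845 = 5 · 13²; 6235 = 5 · 29 · 43; 125 = 5³
lcm takes max exponent of each prime: 5³ · 13² · 29 · 37 · 43 · 47 = 45810259625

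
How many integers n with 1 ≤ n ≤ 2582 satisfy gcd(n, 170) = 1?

972

170 = 2·5·17. Inclusion–exclusion on these primes:
2582 − ⌊2582/2⌋ − ⌊2582/5⌋ − ⌊2582/17⌋ + ⌊2582/10⌋ + ⌊2582/34⌋ + ⌊2582/85⌋ − ⌊2582/170⌋ = 972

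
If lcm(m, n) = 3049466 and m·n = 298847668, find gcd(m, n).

98

gcd·lcm = product, so gcd = 298847668/3049466 = 98.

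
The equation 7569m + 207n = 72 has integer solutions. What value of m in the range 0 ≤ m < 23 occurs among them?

Reduce mod 207: 7569m ≡ 72 (mod 207). With g = gcd(7569, 207) = 9 dividing 72, divide through: 841m ≡ 8 (mod 23).
Since gcd(841, 23) = 1, m ≡ 8·(841)⁻¹ ≡ 13 (mod 23). Smallest non-negative: 13.

13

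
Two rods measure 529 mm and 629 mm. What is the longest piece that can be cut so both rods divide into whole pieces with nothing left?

Euclid: 629 = 1·529 + 100; 529 = 5·100 + 29; 100 = 3·29 + 13; 29 = 2·13 + 3; 13 = 4·3 + 1; 3 = 3·1 + 0. Last nonzero remainder: 1.

1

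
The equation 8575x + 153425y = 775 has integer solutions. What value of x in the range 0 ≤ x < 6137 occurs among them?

1342

Reduce mod 153425: 8575x ≡ 775 (mod 153425). With g = gcd(8575, 153425) = 25 dividing 775, divide through: 343x ≡ 31 (mod 6137).
Since gcd(343, 6137) = 1, x ≡ 31·(343)⁻¹ ≡ 1342 (mod 6137). Smallest non-negative: 1342.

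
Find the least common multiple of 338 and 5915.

338 = 2 · 13²; 5915 = 5 · 7 · 13²
max exponents: 2 · 5 · 7 · 13² = 11830

11830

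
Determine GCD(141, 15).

3

141 = 3 · 47
15 = 3 · 5
Common: 3 = 3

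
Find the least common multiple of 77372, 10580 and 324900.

144544436100

77372 = 2² · 23 · 29²; 10580 = 2² · 5 · 23²; 324900 = 2² · 3² · 5² · 19²
lcm takes max exponent of each prime: 2² · 3² · 5² · 19² · 23² · 29² = 144544436100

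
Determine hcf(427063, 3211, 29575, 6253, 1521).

169

gcd(427063, 3211): 427063 = 133·3211 + 0 → 3211
gcd(3211, 29575): 29575 = 9·3211 + 676; 3211 = 4·676 + 507; 676 = 1·507 + 169; 507 = 3·169 + 0 → 169
gcd(169, 6253): 6253 = 37·169 + 0 → 169
gcd(169, 1521): 1521 = 9·169 + 0 → 169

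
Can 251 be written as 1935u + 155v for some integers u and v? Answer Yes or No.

By Bézout, 1935u + 155v = 251 has integer solutions iff gcd(1935, 155) | 251.
Euclid: 1935 = 12·155 + 75; 155 = 2·75 + 5; 75 = 15·5 + 0. gcd = 5; 251 mod 5 = 1. No.

No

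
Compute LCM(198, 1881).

gcd first: 1881 = 9·198 + 99; 198 = 2·99 + 0 → gcd = 99
lcm = 198·1881/gcd = 372438/99 = 3762

3762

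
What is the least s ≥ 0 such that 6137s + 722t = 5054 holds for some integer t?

gcd(6137, 722) = 361 (Euclid: 6137 = 8·722 + 361; 722 = 2·361 + 0), and 361 | 5054.
Extended Euclid: 6137·(1) + 722·(-8) = 361. Scale by 14: s₀ = 14.
General solution s = s₀ + 2k; reducing mod 2 gives s = 0 (and t = 7).

0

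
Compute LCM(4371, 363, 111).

4371 = 3 · 31 · 47; 363 = 3 · 11²; 111 = 3 · 37
lcm takes max exponent of each prime: 3 · 11² · 31 · 37 · 47 = 19568967

19568967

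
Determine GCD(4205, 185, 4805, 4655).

4205 = 5 · 29²; 185 = 5 · 37; 4805 = 5 · 31²; 4655 = 5 · 7² · 19
gcd takes min exponent of each prime: 5 = 5

5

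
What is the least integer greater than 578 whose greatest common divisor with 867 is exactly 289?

1156

867 = 289·3. Any a with gcd(a, 867) = 289 is a multiple of 289, say 289s, with s coprime to 3.
Need s > 578/289, so s ≥ 3. First s ≥ 3 with gcd(s, 3) = 1 is s = 4. Thus a = 289·4 = 1156.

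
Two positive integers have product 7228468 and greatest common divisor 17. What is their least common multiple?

425204

Since gcd(a,b)·lcm(a,b) = ab, lcm = 7228468/17 = 425204.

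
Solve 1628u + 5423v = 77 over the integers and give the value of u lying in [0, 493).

70

Euclid: 5423 = 3·1628 + 539; 1628 = 3·539 + 11; 539 = 49·11 + 0 → gcd = 11; 77 = 11·7.
Back-substitution yields 1628·(10) + 5423·(-3) = 11, so one solution is u = 10·7 = 70, v = -3·7 = -21.
Solutions in u differ by 5423/11 = 493; the one in [0, 493) is 70 mod 493 = 70.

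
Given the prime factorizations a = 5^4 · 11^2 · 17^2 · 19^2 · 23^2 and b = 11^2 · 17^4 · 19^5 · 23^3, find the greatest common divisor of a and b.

min exponent per shared prime: 11^2 · 17^2 · 19^2 · 23^2 = 6677994961

6677994961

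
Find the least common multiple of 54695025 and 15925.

gcd first: 54695025 = 3434·15925 + 8575; 15925 = 1·8575 + 7350; 8575 = 1·7350 + 1225; 7350 = 6·1225 + 0 → gcd = 1225
lcm = 54695025·15925/gcd = 871018273125/1225 = 711035325

711035325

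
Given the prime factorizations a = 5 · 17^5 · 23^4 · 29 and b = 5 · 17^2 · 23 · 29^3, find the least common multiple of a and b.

max exponent per prime: 5 · 17^5 · 23^4 · 29^3 = 48452919352763465

48452919352763465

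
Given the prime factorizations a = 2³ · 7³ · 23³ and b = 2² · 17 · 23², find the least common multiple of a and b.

567566216

max exponent per prime: 2³ · 7³ · 17 · 23³ = 567566216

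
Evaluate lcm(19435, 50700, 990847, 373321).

15102589058700

19435 = 5 · 13² · 23; 50700 = 2² · 3 · 5² · 13²; 990847 = 11 · 13³ · 41; 373321 = 13² · 47²
lcm takes max exponent of each prime: 2² · 3 · 5² · 11 · 13³ · 23 · 41 · 47² = 15102589058700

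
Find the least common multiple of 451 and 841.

gcd first: 841 = 1·451 + 390; 451 = 1·390 + 61; 390 = 6·61 + 24; 61 = 2·24 + 13; 24 = 1·13 + 11; 13 = 1·11 + 2; 11 = 5·2 + 1; 2 = 2·1 + 0 → gcd = 1
lcm = 451·841/gcd = 379291/1 = 379291

379291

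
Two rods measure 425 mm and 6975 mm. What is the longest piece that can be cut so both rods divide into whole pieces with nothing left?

25

Euclid: 6975 = 16·425 + 175; 425 = 2·175 + 75; 175 = 2·75 + 25; 75 = 3·25 + 0. Last nonzero remainder: 25.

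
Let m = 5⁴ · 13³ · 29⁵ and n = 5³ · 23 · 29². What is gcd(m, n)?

105125

min exponent per shared prime: 5³ · 29² = 105125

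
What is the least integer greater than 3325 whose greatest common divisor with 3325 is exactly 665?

3990

3325 = 665·5. Any x with gcd(x, 3325) = 665 is a multiple of 665, say 665s, with s coprime to 5.
Need s > 3325/665, so s ≥ 6. First s ≥ 6 with gcd(s, 5) = 1 is s = 6. Thus x = 665·6 = 3990.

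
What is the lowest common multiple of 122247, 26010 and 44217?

20781990

lcm(122247, 26010) = 122247·26010/gcd = 3179644470/2601 = 1222470
lcm(1222470, 44217) = 1222470·44217/gcd = 54053955990/2601 = 20781990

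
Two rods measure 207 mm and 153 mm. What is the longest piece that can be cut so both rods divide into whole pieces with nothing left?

207 = 3² · 23
153 = 3² · 17
Common: 3² = 9

9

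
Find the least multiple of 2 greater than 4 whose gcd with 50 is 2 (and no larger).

Multiples of 2 above 4: 2·3, 2·4, … . Need the cofactor coprime to 50/2 = 25.
Checking s = 3, 4, … the first with gcd(s, 25) = 1 is s = 3, giving 6.

6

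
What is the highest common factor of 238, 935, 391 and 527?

17

gcd(238, 935): 935 = 3·238 + 221; 238 = 1·221 + 17; 221 = 13·17 + 0 → 17
gcd(17, 391): 391 = 23·17 + 0 → 17
gcd(17, 527): 527 = 31·17 + 0 → 17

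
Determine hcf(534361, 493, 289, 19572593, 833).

534361 = 17² · 43²; 493 = 17 · 29; 289 = 17²; 19572593 = 17 · 29² · 37²; 833 = 7² · 17
gcd takes min exponent of each prime: 17 = 17

17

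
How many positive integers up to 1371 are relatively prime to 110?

Prime factors of 110: 2, 5, 11. Count integers ≤ 1371 divisible by none of them.
By inclusion–exclusion: 1371 − ⌊1371/2⌋ − ⌊1371/5⌋ − ⌊1371/11⌋ + ⌊1371/10⌋ + ⌊1371/22⌋ + ⌊1371/55⌋ − ⌊1371/110⌋ = 499.

499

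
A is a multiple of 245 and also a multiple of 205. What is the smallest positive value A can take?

10045

gcd first: 245 = 1·205 + 40; 205 = 5·40 + 5; 40 = 8·5 + 0 → gcd = 5
lcm = 245·205/gcd = 50225/5 = 10045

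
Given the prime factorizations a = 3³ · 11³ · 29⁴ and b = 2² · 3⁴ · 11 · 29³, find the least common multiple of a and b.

max exponent per prime: 2² · 3⁴ · 11³ · 29⁴ = 305010687564

305010687564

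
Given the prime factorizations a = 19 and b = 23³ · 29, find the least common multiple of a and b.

max exponent per prime: 19 · 23³ · 29 = 6704017

6704017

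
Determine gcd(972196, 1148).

4

Euclid: 972196 = 846·1148 + 988; 1148 = 1·988 + 160; 988 = 6·160 + 28; 160 = 5·28 + 20; 28 = 1·20 + 8; 20 = 2·8 + 4; 8 = 2·4 + 0. Last nonzero remainder: 4.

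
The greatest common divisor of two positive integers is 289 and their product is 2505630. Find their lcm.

8670

gcd·lcm = product, so lcm = 2505630/289 = 8670.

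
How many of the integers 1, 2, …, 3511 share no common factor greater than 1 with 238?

1417

238 = 2·7·17. Inclusion–exclusion on these primes:
3511 − ⌊3511/2⌋ − ⌊3511/7⌋ − ⌊3511/17⌋ + ⌊3511/14⌋ + ⌊3511/34⌋ + ⌊3511/119⌋ − ⌊3511/238⌋ = 1417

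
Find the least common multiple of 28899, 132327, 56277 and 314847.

lcm(28899, 132327) = 28899·132327/gcd = 3824117973/1521 = 2514213
lcm(2514213, 56277) = 2514213·56277/gcd = 141492365001/1521 = 93025881
lcm(93025881, 314847) = 93025881·314847/gcd = 29288919555207/4563 = 6418785789

6418785789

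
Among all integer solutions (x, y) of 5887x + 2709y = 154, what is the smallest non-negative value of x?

Reduce mod 2709: 5887x ≡ 154 (mod 2709). With g = gcd(5887, 2709) = 7 dividing 154, divide through: 841x ≡ 22 (mod 387).
Since gcd(841, 387) = 1, x ≡ 22·(841)⁻¹ ≡ 370 (mod 387). Smallest non-negative: 370.

370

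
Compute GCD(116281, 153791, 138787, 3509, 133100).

gcd(116281, 153791): 153791 = 1·116281 + 37510; 116281 = 3·37510 + 3751; 37510 = 10·3751 + 0 → 3751
gcd(3751, 138787): 138787 = 37·3751 + 0 → 3751
gcd(3751, 3509): 3751 = 1·3509 + 242; 3509 = 14·242 + 121; 242 = 2·121 + 0 → 121
gcd(121, 133100): 133100 = 1100·121 + 0 → 121

121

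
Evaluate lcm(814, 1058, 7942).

814 = 2 · 11 · 37; 1058 = 2 · 23²; 7942 = 2 · 11 · 19²
lcm takes max exponent of each prime: 2 · 11 · 19² · 23² · 37 = 155448766

155448766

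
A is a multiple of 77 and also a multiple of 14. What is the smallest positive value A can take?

77 = 7 · 11; 14 = 2 · 7
max exponents: 2 · 7 · 11 = 154

154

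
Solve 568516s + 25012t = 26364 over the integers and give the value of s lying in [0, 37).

Euclid: 568516 = 22·25012 + 18252; 25012 = 1·18252 + 6760; 18252 = 2·6760 + 4732; 6760 = 1·4732 + 2028; 4732 = 2·2028 + 676; 2028 = 3·676 + 0 → gcd = 676; 26364 = 676·39.
Back-substitution yields 568516·(11) + 25012·(-250) = 676, so one solution is s = 11·39 = 429, t = -250·39 = -9750.
Solutions in s differ by 25012/676 = 37; the one in [0, 37) is 429 mod 37 = 22.

22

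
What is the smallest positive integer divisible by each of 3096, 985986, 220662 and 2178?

251558855807688

3096 = 2³ · 3² · 43; 985986 = 2 · 3³ · 19 · 31²; 220662 = 2 · 3² · 13 · 23 · 41; 2178 = 2 · 3² · 11²
lcm takes max exponent of each prime: 2³ · 3³ · 11² · 13 · 19 · 23 · 31² · 41 · 43 = 251558855807688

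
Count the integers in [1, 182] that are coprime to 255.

255 = 3·5·17. Inclusion–exclusion on these primes:
182 − ⌊182/3⌋ − ⌊182/5⌋ − ⌊182/17⌋ + ⌊182/15⌋ + ⌊182/51⌋ + ⌊182/85⌋ − ⌊182/255⌋ = 93

93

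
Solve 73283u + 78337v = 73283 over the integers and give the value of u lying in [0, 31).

Reduce mod 78337: 73283u ≡ 73283 (mod 78337). With g = gcd(73283, 78337) = 2527 dividing 73283, divide through: 29u ≡ 29 (mod 31).
Since gcd(29, 31) = 1, u ≡ 29·(29)⁻¹ ≡ 1 (mod 31). Smallest non-negative: 1.

1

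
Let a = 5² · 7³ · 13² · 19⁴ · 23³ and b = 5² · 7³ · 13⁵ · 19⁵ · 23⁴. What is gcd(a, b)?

min exponent per shared prime: 5² · 7³ · 13² · 19⁴ · 23³ = 2297834497274225

2297834497274225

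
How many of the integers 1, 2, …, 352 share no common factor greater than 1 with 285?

178

Prime factors of 285: 3, 5, 19. Count integers ≤ 352 divisible by none of them.
By inclusion–exclusion: 352 − ⌊352/3⌋ − ⌊352/5⌋ − ⌊352/19⌋ + ⌊352/15⌋ + ⌊352/57⌋ + ⌊352/95⌋ − ⌊352/285⌋ = 178.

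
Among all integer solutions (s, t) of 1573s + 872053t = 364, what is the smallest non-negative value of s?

11088

Euclid: 872053 = 554·1573 + 611; 1573 = 2·611 + 351; 611 = 1·351 + 260; 351 = 1·260 + 91; 260 = 2·91 + 78; 91 = 1·78 + 13; 78 = 6·13 + 0 → gcd = 13; 364 = 13·28.
Back-substitution yields 1573·(9979) + 872053·(-18) = 13, so one solution is s = 9979·28 = 279412, t = -18·28 = -504.
Solutions in s differ by 872053/13 = 67081; the one in [0, 67081) is 279412 mod 67081 = 11088.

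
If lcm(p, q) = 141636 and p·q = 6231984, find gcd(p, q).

gcd·lcm = product, so gcd = 6231984/141636 = 44.

44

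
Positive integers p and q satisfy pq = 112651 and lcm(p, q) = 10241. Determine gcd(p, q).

11

From gcd × lcm = pq: gcd = 112651 / 10241 = 11.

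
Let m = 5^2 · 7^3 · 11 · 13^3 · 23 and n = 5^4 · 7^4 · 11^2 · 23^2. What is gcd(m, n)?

min exponent per shared prime: 5^2 · 7^3 · 11 · 23 = 2169475

2169475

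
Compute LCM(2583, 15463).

gcd first: 15463 = 5·2583 + 2548; 2583 = 1·2548 + 35; 2548 = 72·35 + 28; 35 = 1·28 + 7; 28 = 4·7 + 0 → gcd = 7
lcm = 2583·15463/gcd = 39940929/7 = 5705847

5705847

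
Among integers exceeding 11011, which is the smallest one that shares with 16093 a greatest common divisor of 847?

11858

gcd(m, 16093) = 847 forces 847 | m; write m = 847s. Then gcd(847s, 847·19) = 847·gcd(s, 19), so need gcd(s, 19) = 1.
847s > 11011 gives s ≥ 14. The least s ≥ 14 coprime to 19 is 14, so m = 847·14 = 11858.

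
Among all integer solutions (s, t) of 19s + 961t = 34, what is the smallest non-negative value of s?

457

Euclid: 961 = 50·19 + 11; 19 = 1·11 + 8; 11 = 1·8 + 3; 8 = 2·3 + 2; 3 = 1·2 + 1; 2 = 2·1 + 0 → gcd = 1; 34 = 1·34.
Back-substitution yields 19·(-354) + 961·(7) = 1, so one solution is s = -354·34 = -12036, t = 7·34 = 238.
Solutions in s differ by 961/1 = 961; the one in [0, 961) is -12036 mod 961 = 457.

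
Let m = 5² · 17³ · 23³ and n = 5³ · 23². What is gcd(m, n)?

13225

min exponent per shared prime: 5² · 23² = 13225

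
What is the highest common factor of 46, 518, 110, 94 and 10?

46 = 2 · 23; 518 = 2 · 7 · 37; 110 = 2 · 5 · 11; 94 = 2 · 47; 10 = 2 · 5
gcd takes min exponent of each prime: 2 = 2

2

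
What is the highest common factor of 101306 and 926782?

101306 = 2 · 37³
926782 = 2 · 19 · 29³
Common: 2 = 2

2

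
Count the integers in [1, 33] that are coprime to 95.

26

95 = 5·19. Inclusion–exclusion on these primes:
33 − ⌊33/5⌋ − ⌊33/19⌋ + ⌊33/95⌋ = 26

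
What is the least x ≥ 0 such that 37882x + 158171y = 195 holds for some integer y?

gcd(37882, 158171) = 13 (Euclid: 158171 = 4·37882 + 6643; 37882 = 5·6643 + 4667; 6643 = 1·4667 + 1976; 4667 = 2·1976 + 715; 1976 = 2·715 + 546; 715 = 1·546 + 169; 546 = 3·169 + 39; 169 = 4·39 + 13; 39 = 3·13 + 0), and 13 | 195.
Extended Euclid: 37882·(3762) + 158171·(-901) = 13. Scale by 15: x₀ = 56430.
General solution x = x₀ + 12167t; reducing mod 12167 gives x = 7762 (and y = -1859).

7762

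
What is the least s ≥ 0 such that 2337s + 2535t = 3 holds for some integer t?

64

gcd(2337, 2535) = 3 (Euclid: 2535 = 1·2337 + 198; 2337 = 11·198 + 159; 198 = 1·159 + 39; 159 = 4·39 + 3; 39 = 13·3 + 0), and 3 | 3.
Extended Euclid: 2337·(64) + 2535·(-59) = 3. Scale by 1: s₀ = 64.
General solution s = s₀ + 845k; reducing mod 845 gives s = 64 (and t = -59).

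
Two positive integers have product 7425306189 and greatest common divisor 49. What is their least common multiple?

Since gcd(a,b)·lcm(a,b) = ab, lcm = 7425306189/49 = 151536861.

151536861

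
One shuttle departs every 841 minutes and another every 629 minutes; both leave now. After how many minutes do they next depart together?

841 = 29²; 629 = 17 · 37
max exponents: 17 · 29² · 37 = 528989

528989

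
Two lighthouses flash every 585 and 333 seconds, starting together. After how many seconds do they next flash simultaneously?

585 = 3² · 5 · 13; 333 = 3² · 37
max exponents: 3² · 5 · 13 · 37 = 21645

21645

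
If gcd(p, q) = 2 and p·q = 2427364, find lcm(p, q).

Since gcd(p,q)·lcm(p,q) = pq, lcm = 2427364/2 = 1213682.

1213682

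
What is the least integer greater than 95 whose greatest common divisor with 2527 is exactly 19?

114

2527 = 19·133. Any a with gcd(a, 2527) = 19 is a multiple of 19, say 19s, with s coprime to 133.
Need s > 95/19, so s ≥ 6. First s ≥ 6 with gcd(s, 133) = 1 is s = 6. Thus a = 19·6 = 114.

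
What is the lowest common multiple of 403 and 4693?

145483

403 = 13 · 31; 4693 = 13 · 19²
max exponents: 13 · 19² · 31 = 145483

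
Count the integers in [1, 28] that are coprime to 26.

13

Prime factors of 26: 2, 13. Count integers ≤ 28 divisible by none of them.
By inclusion–exclusion: 28 − ⌊28/2⌋ − ⌊28/13⌋ + ⌊28/26⌋ = 13.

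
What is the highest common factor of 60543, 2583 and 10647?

60543 = 3² · 7 · 31²; 2583 = 3² · 7 · 41; 10647 = 3² · 7 · 13²
gcd takes min exponent of each prime: 3² · 7 = 63

63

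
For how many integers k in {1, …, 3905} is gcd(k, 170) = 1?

170 = 2·5·17. Inclusion–exclusion on these primes:
3905 − ⌊3905/2⌋ − ⌊3905/5⌋ − ⌊3905/17⌋ + ⌊3905/10⌋ + ⌊3905/34⌋ + ⌊3905/85⌋ − ⌊3905/170⌋ = 1470

1470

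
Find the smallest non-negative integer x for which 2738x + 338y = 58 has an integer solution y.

Euclid: 2738 = 8·338 + 34; 338 = 9·34 + 32; 34 = 1·32 + 2; 32 = 16·2 + 0 → gcd = 2; 58 = 2·29.
Back-substitution yields 2738·(10) + 338·(-81) = 2, so one solution is x = 10·29 = 290, y = -81·29 = -2349.
Solutions in x differ by 338/2 = 169; the one in [0, 169) is 290 mod 169 = 121.

121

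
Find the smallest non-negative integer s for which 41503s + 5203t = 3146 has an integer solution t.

17

Euclid: 41503 = 7·5203 + 5082; 5203 = 1·5082 + 121; 5082 = 42·121 + 0 → gcd = 121; 3146 = 121·26.
Back-substitution yields 41503·(-1) + 5203·(8) = 121, so one solution is s = -1·26 = -26, t = 8·26 = 208.
Solutions in s differ by 5203/121 = 43; the one in [0, 43) is -26 mod 43 = 17.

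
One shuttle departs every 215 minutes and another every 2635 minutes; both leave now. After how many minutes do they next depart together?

113305

215 = 5 · 43; 2635 = 5 · 17 · 31
max exponents: 5 · 17 · 31 · 43 = 113305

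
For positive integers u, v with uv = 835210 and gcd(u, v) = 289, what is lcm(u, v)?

Since gcd(u,v)·lcm(u,v) = uv, lcm = 835210/289 = 2890.

2890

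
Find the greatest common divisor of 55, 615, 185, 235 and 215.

55 = 5 · 11; 615 = 3 · 5 · 41; 185 = 5 · 37; 235 = 5 · 47; 215 = 5 · 43
gcd takes min exponent of each prime: 5 = 5

5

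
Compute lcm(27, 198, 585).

38610

27 = 3³; 198 = 2 · 3² · 11; 585 = 3² · 5 · 13
lcm takes max exponent of each prime: 2 · 3³ · 5 · 11 · 13 = 38610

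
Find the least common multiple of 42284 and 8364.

42284 = 2² · 11 · 31²; 8364 = 2² · 3 · 17 · 41
max exponents: 2² · 3 · 11 · 17 · 31² · 41 = 88415844

88415844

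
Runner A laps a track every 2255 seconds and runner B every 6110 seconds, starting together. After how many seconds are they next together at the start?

gcd first: 6110 = 2·2255 + 1600; 2255 = 1·1600 + 655; 1600 = 2·655 + 290; 655 = 2·290 + 75; 290 = 3·75 + 65; 75 = 1·65 + 10; 65 = 6·10 + 5; 10 = 2·5 + 0 → gcd = 5
lcm = 2255·6110/gcd = 13778050/5 = 2755610

2755610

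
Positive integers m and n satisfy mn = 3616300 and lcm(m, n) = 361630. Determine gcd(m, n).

10

From gcd × lcm = mn: gcd = 3616300 / 361630 = 10.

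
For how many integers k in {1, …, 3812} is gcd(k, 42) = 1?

1090

Prime factors of 42: 2, 3, 7. Count integers ≤ 3812 divisible by none of them.
By inclusion–exclusion: 3812 − ⌊3812/2⌋ − ⌊3812/3⌋ − ⌊3812/7⌋ + ⌊3812/6⌋ + ⌊3812/14⌋ + ⌊3812/21⌋ − ⌊3812/42⌋ = 1090.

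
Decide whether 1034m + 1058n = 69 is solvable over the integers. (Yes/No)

By Bézout, 1034m + 1058n = 69 has integer solutions iff gcd(1034, 1058) | 69.
Euclid: 1058 = 1·1034 + 24; 1034 = 43·24 + 2; 24 = 12·2 + 0. gcd = 2; 69 mod 2 = 1. No.

No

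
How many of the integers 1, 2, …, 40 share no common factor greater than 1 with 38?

19

Prime factors of 38: 2, 19. Count integers ≤ 40 divisible by none of them.
By inclusion–exclusion: 40 − ⌊40/2⌋ − ⌊40/19⌋ + ⌊40/38⌋ = 19.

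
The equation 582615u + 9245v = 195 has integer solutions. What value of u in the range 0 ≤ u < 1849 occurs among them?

Euclid: 582615 = 63·9245 + 180; 9245 = 51·180 + 65; 180 = 2·65 + 50; 65 = 1·50 + 15; 50 = 3·15 + 5; 15 = 3·5 + 0 → gcd = 5; 195 = 5·39.
Back-substitution yields 582615·(565) + 9245·(-35606) = 5, so one solution is u = 565·39 = 22035, v = -35606·39 = -1388634.
Solutions in u differ by 9245/5 = 1849; the one in [0, 1849) is 22035 mod 1849 = 1696.

1696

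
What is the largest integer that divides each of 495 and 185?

5

Euclid: 495 = 2·185 + 125; 185 = 1·125 + 60; 125 = 2·60 + 5; 60 = 12·5 + 0. Last nonzero remainder: 5.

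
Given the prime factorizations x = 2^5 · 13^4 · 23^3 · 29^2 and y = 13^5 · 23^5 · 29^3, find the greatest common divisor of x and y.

292248918767

min exponent per shared prime: 13^4 · 23^3 · 29^2 = 292248918767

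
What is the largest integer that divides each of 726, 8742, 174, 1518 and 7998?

6

gcd(726, 8742): 8742 = 12·726 + 30; 726 = 24·30 + 6; 30 = 5·6 + 0 → 6
gcd(6, 174): 174 = 29·6 + 0 → 6
gcd(6, 1518): 1518 = 253·6 + 0 → 6
gcd(6, 7998): 7998 = 1333·6 + 0 → 6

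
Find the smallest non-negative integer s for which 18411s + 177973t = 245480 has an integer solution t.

23

Reduce mod 177973: 18411s ≡ 245480 (mod 177973). With g = gcd(18411, 177973) = 6137 dividing 245480, divide through: 3s ≡ 40 (mod 29).
Since gcd(3, 29) = 1, s ≡ 40·(3)⁻¹ ≡ 23 (mod 29). Smallest non-negative: 23.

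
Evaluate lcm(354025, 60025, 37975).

354025 = 5² · 7² · 17²; 60025 = 5² · 7⁴; 37975 = 5² · 7² · 31
lcm takes max exponent of each prime: 5² · 7⁴ · 17² · 31 = 537763975

537763975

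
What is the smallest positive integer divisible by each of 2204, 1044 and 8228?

40802652

2204 = 2² · 19 · 29; 1044 = 2² · 3² · 29; 8228 = 2² · 11² · 17
lcm takes max exponent of each prime: 2² · 3² · 11² · 17 · 19 · 29 = 40802652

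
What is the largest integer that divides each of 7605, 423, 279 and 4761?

7605 = 3² · 5 · 13²; 423 = 3² · 47; 279 = 3² · 31; 4761 = 3² · 23²
gcd takes min exponent of each prime: 3² = 9

9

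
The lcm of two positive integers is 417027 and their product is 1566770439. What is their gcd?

3757

From gcd × lcm = uv: gcd = 1566770439 / 417027 = 3757.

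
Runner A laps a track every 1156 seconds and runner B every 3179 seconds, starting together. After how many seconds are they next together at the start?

12716

gcd first: 3179 = 2·1156 + 867; 1156 = 1·867 + 289; 867 = 3·289 + 0 → gcd = 289
lcm = 1156·3179/gcd = 3674924/289 = 12716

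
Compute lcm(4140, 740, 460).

153180

4140 = 2² · 3² · 5 · 23; 740 = 2² · 5 · 37; 460 = 2² · 5 · 23
lcm takes max exponent of each prime: 2² · 3² · 5 · 23 · 37 = 153180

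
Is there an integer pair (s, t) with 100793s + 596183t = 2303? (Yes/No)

By Bézout, 100793s + 596183t = 2303 has integer solutions iff gcd(100793, 596183) | 2303.
Euclid: 596183 = 5·100793 + 92218; 100793 = 1·92218 + 8575; 92218 = 10·8575 + 6468; 8575 = 1·6468 + 2107; 6468 = 3·2107 + 147; 2107 = 14·147 + 49; 147 = 3·49 + 0. gcd = 49; 2303 mod 49 = 0. Yes.

Yes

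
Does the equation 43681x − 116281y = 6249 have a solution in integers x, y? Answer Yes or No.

No

gcd(43681, 116281): 116281 = 2·43681 + 28919; 43681 = 1·28919 + 14762; 28919 = 1·14762 + 14157; 14762 = 1·14157 + 605; 14157 = 23·605 + 242; 605 = 2·242 + 121; 242 = 2·121 + 0 → 121
121 does not divide 6249, so a solution does not exist.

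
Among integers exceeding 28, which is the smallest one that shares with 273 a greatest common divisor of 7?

35

gcd(m, 273) = 7 forces 7 | m; write m = 7s. Then gcd(7s, 7·39) = 7·gcd(s, 39), so need gcd(s, 39) = 1.
7s > 28 gives s ≥ 5. The least s ≥ 5 coprime to 39 is 5, so m = 7·5 = 35.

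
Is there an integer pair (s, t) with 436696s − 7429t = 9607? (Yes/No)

By Bézout, 436696s − 7429t = 9607 has integer solutions iff gcd(436696, 7429) | 9607.
Euclid: 436696 = 58·7429 + 5814; 7429 = 1·5814 + 1615; 5814 = 3·1615 + 969; 1615 = 1·969 + 646; 969 = 1·646 + 323; 646 = 2·323 + 0. gcd = 323; 9607 mod 323 = 240. No.

No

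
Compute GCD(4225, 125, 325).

25

gcd(4225, 125): 4225 = 33·125 + 100; 125 = 1·100 + 25; 100 = 4·25 + 0 → 25
gcd(25, 325): 325 = 13·25 + 0 → 25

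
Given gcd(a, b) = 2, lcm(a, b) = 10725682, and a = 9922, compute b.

Using ab = gcd(a,b)·lcm(a,b) = 2·10725682 = 21451364, we get b = 21451364/9922 = 2162.

2162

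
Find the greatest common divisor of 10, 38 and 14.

gcd(10, 38): 38 = 3·10 + 8; 10 = 1·8 + 2; 8 = 4·2 + 0 → 2
gcd(2, 14): 14 = 7·2 + 0 → 2

2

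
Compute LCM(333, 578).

333 = 3² · 37; 578 = 2 · 17²
max exponents: 2 · 3² · 17² · 37 = 192474

192474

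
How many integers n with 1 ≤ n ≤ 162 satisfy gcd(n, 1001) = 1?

117

Prime factors of 1001: 7, 11, 13. Count integers ≤ 162 divisible by none of them.
By inclusion–exclusion: 162 − ⌊162/7⌋ − ⌊162/11⌋ − ⌊162/13⌋ + ⌊162/77⌋ + ⌊162/91⌋ + ⌊162/143⌋ − ⌊162/1001⌋ = 117.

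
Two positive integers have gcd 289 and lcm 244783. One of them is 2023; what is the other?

p·q = gcd·lcm = 289·244783 = 70742287, so q = 70742287/2023 = 34969.

34969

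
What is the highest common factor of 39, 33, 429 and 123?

gcd(39, 33): 39 = 1·33 + 6; 33 = 5·6 + 3; 6 = 2·3 + 0 → 3
gcd(3, 429): 429 = 143·3 + 0 → 3
gcd(3, 123): 123 = 41·3 + 0 → 3

3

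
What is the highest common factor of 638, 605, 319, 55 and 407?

11

gcd(638, 605): 638 = 1·605 + 33; 605 = 18·33 + 11; 33 = 3·11 + 0 → 11
gcd(11, 319): 319 = 29·11 + 0 → 11
gcd(11, 55): 55 = 5·11 + 0 → 11
gcd(11, 407): 407 = 37·11 + 0 → 11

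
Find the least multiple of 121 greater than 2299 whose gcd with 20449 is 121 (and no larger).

gcd(a, 20449) = 121 forces 121 | a; write a = 121s. Then gcd(121s, 121·169) = 121·gcd(s, 169), so need gcd(s, 169) = 1.
121s > 2299 gives s ≥ 20. The least s ≥ 20 coprime to 169 is 20, so a = 121·20 = 2420.

2420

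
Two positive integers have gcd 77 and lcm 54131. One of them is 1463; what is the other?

Using ab = gcd(a,b)·lcm(a,b) = 77·54131 = 4168087, we get b = 4168087/1463 = 2849.

2849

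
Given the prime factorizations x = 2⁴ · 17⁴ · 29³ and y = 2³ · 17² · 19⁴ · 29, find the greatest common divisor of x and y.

67048

min exponent per shared prime: 2³ · 17² · 29 = 67048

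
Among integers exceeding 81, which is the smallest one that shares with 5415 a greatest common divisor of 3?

84

Multiples of 3 above 81: 3·28, 3·29, … . Need the cofactor coprime to 5415/3 = 1805.
Checking s = 28, 29, … the first with gcd(s, 1805) = 1 is s = 28, giving 84.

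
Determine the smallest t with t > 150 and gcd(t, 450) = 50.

200

gcd(t, 450) = 50 forces 50 | t; write t = 50s. Then gcd(50s, 50·9) = 50·gcd(s, 9), so need gcd(s, 9) = 1.
50s > 150 gives s ≥ 4. The least s ≥ 4 coprime to 9 is 4, so t = 50·4 = 200.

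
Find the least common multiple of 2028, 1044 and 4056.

2028 = 2² · 3 · 13²; 1044 = 2² · 3² · 29; 4056 = 2³ · 3 · 13²
lcm takes max exponent of each prime: 2³ · 3² · 13² · 29 = 352872

352872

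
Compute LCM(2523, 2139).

1798899

2523 = 3 · 29²; 2139 = 3 · 23 · 31
max exponents: 3 · 23 · 29² · 31 = 1798899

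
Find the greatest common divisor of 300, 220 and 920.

gcd(300, 220): 300 = 1·220 + 80; 220 = 2·80 + 60; 80 = 1·60 + 20; 60 = 3·20 + 0 → 20
gcd(20, 920): 920 = 46·20 + 0 → 20

20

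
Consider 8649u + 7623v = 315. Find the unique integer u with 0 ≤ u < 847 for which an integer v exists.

Euclid: 8649 = 1·7623 + 1026; 7623 = 7·1026 + 441; 1026 = 2·441 + 144; 441 = 3·144 + 9; 144 = 16·9 + 0 → gcd = 9; 315 = 9·35.
Back-substitution yields 8649·(-52) + 7623·(59) = 9, so one solution is u = -52·35 = -1820, v = 59·35 = 2065.
Solutions in u differ by 7623/9 = 847; the one in [0, 847) is -1820 mod 847 = 721.

721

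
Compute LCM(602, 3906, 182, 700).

602 = 2 · 7 · 43; 3906 = 2 · 3² · 7 · 31; 182 = 2 · 7 · 13; 700 = 2² · 5² · 7
lcm takes max exponent of each prime: 2² · 3² · 5² · 7 · 13 · 31 · 43 = 109172700

109172700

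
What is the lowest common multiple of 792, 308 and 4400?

277200

792 = 2³ · 3² · 11; 308 = 2² · 7 · 11; 4400 = 2⁴ · 5² · 11
lcm takes max exponent of each prime: 2⁴ · 3² · 5² · 7 · 11 = 277200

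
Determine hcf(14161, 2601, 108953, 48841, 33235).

gcd(14161, 2601): 14161 = 5·2601 + 1156; 2601 = 2·1156 + 289; 1156 = 4·289 + 0 → 289
gcd(289, 108953): 108953 = 377·289 + 0 → 289
gcd(289, 48841): 48841 = 169·289 + 0 → 289
gcd(289, 33235): 33235 = 115·289 + 0 → 289

289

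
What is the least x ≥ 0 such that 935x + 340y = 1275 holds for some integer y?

Euclid: 935 = 2·340 + 255; 340 = 1·255 + 85; 255 = 3·85 + 0 → gcd = 85; 1275 = 85·15.
Back-substitution yields 935·(-1) + 340·(3) = 85, so one solution is x = -1·15 = -15, y = 3·15 = 45.
Solutions in x differ by 340/85 = 4; the one in [0, 4) is -15 mod 4 = 1.

1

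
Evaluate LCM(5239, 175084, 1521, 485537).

140341556628

5239 = 13² · 31; 175084 = 2² · 7 · 13² · 37; 1521 = 3² · 13²; 485537 = 13⁴ · 17
lcm takes max exponent of each prime: 2² · 3² · 7 · 13⁴ · 17 · 31 · 37 = 140341556628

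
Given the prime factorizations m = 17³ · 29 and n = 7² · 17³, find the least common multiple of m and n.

6981373

max exponent per prime: 7² · 17³ · 29 = 6981373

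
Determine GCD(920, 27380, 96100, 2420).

20

gcd(920, 27380): 27380 = 29·920 + 700; 920 = 1·700 + 220; 700 = 3·220 + 40; 220 = 5·40 + 20; 40 = 2·20 + 0 → 20
gcd(20, 96100): 96100 = 4805·20 + 0 → 20
gcd(20, 2420): 2420 = 121·20 + 0 → 20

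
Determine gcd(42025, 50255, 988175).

5

gcd(42025, 50255): 50255 = 1·42025 + 8230; 42025 = 5·8230 + 875; 8230 = 9·875 + 355; 875 = 2·355 + 165; 355 = 2·165 + 25; 165 = 6·25 + 15; 25 = 1·15 + 10; 15 = 1·10 + 5; 10 = 2·5 + 0 → 5
gcd(5, 988175): 988175 = 197635·5 + 0 → 5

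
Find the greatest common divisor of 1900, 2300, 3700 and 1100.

gcd(1900, 2300): 2300 = 1·1900 + 400; 1900 = 4·400 + 300; 400 = 1·300 + 100; 300 = 3·100 + 0 → 100
gcd(100, 3700): 3700 = 37·100 + 0 → 100
gcd(100, 1100): 1100 = 11·100 + 0 → 100

100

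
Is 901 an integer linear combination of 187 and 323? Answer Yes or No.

By Bézout, 187m + 323n = 901 has integer solutions iff gcd(187, 323) | 901.
Euclid: 323 = 1·187 + 136; 187 = 1·136 + 51; 136 = 2·51 + 34; 51 = 1·34 + 17; 34 = 2·17 + 0. gcd = 17; 901 mod 17 = 0. Yes.

Yes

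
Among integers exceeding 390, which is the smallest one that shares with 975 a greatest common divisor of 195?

975 = 195·5. Any a with gcd(a, 975) = 195 is a multiple of 195, say 195s, with s coprime to 5.
Need s > 390/195, so s ≥ 3. First s ≥ 3 with gcd(s, 5) = 1 is s = 3. Thus a = 195·3 = 585.

585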